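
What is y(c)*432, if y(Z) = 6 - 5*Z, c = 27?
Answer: -55728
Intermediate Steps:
y(c)*432 = (6 - 5*27)*432 = (6 - 135)*432 = -129*432 = -55728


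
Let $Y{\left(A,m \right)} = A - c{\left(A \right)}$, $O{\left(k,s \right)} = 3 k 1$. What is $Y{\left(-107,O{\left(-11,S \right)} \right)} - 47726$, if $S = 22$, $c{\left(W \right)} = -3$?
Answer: $-47830$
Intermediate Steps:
$O{\left(k,s \right)} = 3 k$
$Y{\left(A,m \right)} = 3 + A$ ($Y{\left(A,m \right)} = A - -3 = A + 3 = 3 + A$)
$Y{\left(-107,O{\left(-11,S \right)} \right)} - 47726 = \left(3 - 107\right) - 47726 = -104 - 47726 = -47830$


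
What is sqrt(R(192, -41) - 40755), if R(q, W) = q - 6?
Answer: I*sqrt(40569) ≈ 201.42*I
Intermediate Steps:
R(q, W) = -6 + q
sqrt(R(192, -41) - 40755) = sqrt((-6 + 192) - 40755) = sqrt(186 - 40755) = sqrt(-40569) = I*sqrt(40569)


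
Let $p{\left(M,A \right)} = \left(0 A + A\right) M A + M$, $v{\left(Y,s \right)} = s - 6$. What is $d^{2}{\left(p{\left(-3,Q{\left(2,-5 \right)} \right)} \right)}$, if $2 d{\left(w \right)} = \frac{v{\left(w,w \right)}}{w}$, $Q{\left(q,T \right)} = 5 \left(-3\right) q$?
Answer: $\frac{815409}{3247204} \approx 0.25111$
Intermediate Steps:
$Q{\left(q,T \right)} = - 15 q$
$v{\left(Y,s \right)} = -6 + s$ ($v{\left(Y,s \right)} = s - 6 = -6 + s$)
$p{\left(M,A \right)} = M + M A^{2}$ ($p{\left(M,A \right)} = \left(0 + A\right) M A + M = A M A + M = M A^{2} + M = M + M A^{2}$)
$d{\left(w \right)} = \frac{-6 + w}{2 w}$ ($d{\left(w \right)} = \frac{\left(-6 + w\right) \frac{1}{w}}{2} = \frac{\frac{1}{w} \left(-6 + w\right)}{2} = \frac{-6 + w}{2 w}$)
$d^{2}{\left(p{\left(-3,Q{\left(2,-5 \right)} \right)} \right)} = \left(\frac{-6 - 3 \left(1 + \left(\left(-15\right) 2\right)^{2}\right)}{2 \left(- 3 \left(1 + \left(\left(-15\right) 2\right)^{2}\right)\right)}\right)^{2} = \left(\frac{-6 - 3 \left(1 + \left(-30\right)^{2}\right)}{2 \left(- 3 \left(1 + \left(-30\right)^{2}\right)\right)}\right)^{2} = \left(\frac{-6 - 3 \left(1 + 900\right)}{2 \left(- 3 \left(1 + 900\right)\right)}\right)^{2} = \left(\frac{-6 - 2703}{2 \left(\left(-3\right) 901\right)}\right)^{2} = \left(\frac{-6 - 2703}{2 \left(-2703\right)}\right)^{2} = \left(\frac{1}{2} \left(- \frac{1}{2703}\right) \left(-2709\right)\right)^{2} = \left(\frac{903}{1802}\right)^{2} = \frac{815409}{3247204}$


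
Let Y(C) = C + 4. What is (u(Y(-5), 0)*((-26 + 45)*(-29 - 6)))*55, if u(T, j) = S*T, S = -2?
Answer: -73150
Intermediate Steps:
Y(C) = 4 + C
u(T, j) = -2*T
(u(Y(-5), 0)*((-26 + 45)*(-29 - 6)))*55 = ((-2*(4 - 5))*((-26 + 45)*(-29 - 6)))*55 = ((-2*(-1))*(19*(-35)))*55 = (2*(-665))*55 = -1330*55 = -73150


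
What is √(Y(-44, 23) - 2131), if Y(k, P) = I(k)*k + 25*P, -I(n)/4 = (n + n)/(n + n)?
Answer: 2*I*√345 ≈ 37.148*I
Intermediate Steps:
I(n) = -4 (I(n) = -4*(n + n)/(n + n) = -4*2*n/(2*n) = -4*2*n*1/(2*n) = -4*1 = -4)
Y(k, P) = -4*k + 25*P
√(Y(-44, 23) - 2131) = √((-4*(-44) + 25*23) - 2131) = √((176 + 575) - 2131) = √(751 - 2131) = √(-1380) = 2*I*√345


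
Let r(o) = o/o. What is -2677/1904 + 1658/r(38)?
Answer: 3154155/1904 ≈ 1656.6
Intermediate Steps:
r(o) = 1
-2677/1904 + 1658/r(38) = -2677/1904 + 1658/1 = -2677*1/1904 + 1658*1 = -2677/1904 + 1658 = 3154155/1904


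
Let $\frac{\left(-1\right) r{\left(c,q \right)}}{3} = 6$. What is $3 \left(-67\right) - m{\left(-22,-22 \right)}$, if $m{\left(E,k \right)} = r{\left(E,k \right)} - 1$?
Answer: $-182$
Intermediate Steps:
$r{\left(c,q \right)} = -18$ ($r{\left(c,q \right)} = \left(-3\right) 6 = -18$)
$m{\left(E,k \right)} = -19$ ($m{\left(E,k \right)} = -18 - 1 = -19$)
$3 \left(-67\right) - m{\left(-22,-22 \right)} = 3 \left(-67\right) - -19 = -201 + 19 = -182$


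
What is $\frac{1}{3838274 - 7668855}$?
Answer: $- \frac{1}{3830581} \approx -2.6106 \cdot 10^{-7}$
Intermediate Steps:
$\frac{1}{3838274 - 7668855} = \frac{1}{-3830581} = - \frac{1}{3830581}$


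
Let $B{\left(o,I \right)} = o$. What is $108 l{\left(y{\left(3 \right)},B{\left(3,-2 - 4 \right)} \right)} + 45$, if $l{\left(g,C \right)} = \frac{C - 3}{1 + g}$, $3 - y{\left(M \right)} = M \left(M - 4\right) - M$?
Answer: $45$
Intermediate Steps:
$y{\left(M \right)} = 3 + M - M \left(-4 + M\right)$ ($y{\left(M \right)} = 3 - \left(M \left(M - 4\right) - M\right) = 3 - \left(M \left(-4 + M\right) - M\right) = 3 - \left(- M + M \left(-4 + M\right)\right) = 3 + M - M \left(-4 + M\right)$)
$l{\left(g,C \right)} = \frac{-3 + C}{1 + g}$
$108 l{\left(y{\left(3 \right)},B{\left(3,-2 - 4 \right)} \right)} + 45 = 108 \frac{-3 + 3}{1 + \left(3 - 3^{2} + 5 \cdot 3\right)} + 45 = 108 \frac{1}{1 + \left(3 - 9 + 15\right)} 0 + 45 = 108 \frac{1}{1 + 9} \cdot 0 + 45 = 108 \cdot \frac{1}{10} \cdot 0 + 45 = 108 \cdot 0 + 45 = 0 + 45 = 45$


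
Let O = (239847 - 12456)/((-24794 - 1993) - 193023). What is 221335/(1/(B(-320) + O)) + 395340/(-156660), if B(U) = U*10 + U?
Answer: -29818338076121195/38261594 ≈ -7.7933e+8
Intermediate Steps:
B(U) = 11*U (B(U) = 10*U + U = 11*U)
O = -75797/73270 (O = 227391/(-26787 - 193023) = 227391/(-219810) = 227391*(-1/219810) = -75797/73270 ≈ -1.0345)
221335/(1/(B(-320) + O)) + 395340/(-156660) = 221335/(1/(11*(-320) - 75797/73270)) + 395340/(-156660) = 221335/(1/(-3520 - 75797/73270)) + 395340*(-1/156660) = 221335/(1/(-257986197/73270)) - 6589/2611 = 221335/(-73270/257986197) - 6589/2611 = 221335*(-257986197/73270) - 6589/2611 = -11420274982599/14654 - 6589/2611 = -29818338076121195/38261594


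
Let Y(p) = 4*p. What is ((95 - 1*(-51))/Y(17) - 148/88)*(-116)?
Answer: -10092/187 ≈ -53.968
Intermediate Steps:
((95 - 1*(-51))/Y(17) - 148/88)*(-116) = ((95 - 1*(-51))/((4*17)) - 148/88)*(-116) = ((95 + 51)/68 - 148*1/88)*(-116) = (146*(1/68) - 37/22)*(-116) = (73/34 - 37/22)*(-116) = (87/187)*(-116) = -10092/187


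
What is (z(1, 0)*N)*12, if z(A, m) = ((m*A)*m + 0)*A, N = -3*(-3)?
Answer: 0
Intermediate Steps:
N = 9
z(A, m) = A²*m² (z(A, m) = ((A*m)*m + 0)*A = (A*m² + 0)*A = (A*m²)*A = A²*m²)
(z(1, 0)*N)*12 = ((1²*0²)*9)*12 = ((1*0)*9)*12 = (0*9)*12 = 0*12 = 0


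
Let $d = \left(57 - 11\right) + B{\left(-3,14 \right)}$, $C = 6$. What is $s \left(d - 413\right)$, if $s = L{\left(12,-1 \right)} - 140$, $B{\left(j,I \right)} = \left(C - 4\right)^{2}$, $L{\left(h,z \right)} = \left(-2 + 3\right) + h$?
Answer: $46101$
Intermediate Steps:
$L{\left(h,z \right)} = 1 + h$
$B{\left(j,I \right)} = 4$ ($B{\left(j,I \right)} = \left(6 - 4\right)^{2} = 2^{2} = 4$)
$d = 50$ ($d = \left(57 - 11\right) + 4 = 46 + 4 = 50$)
$s = -127$ ($s = \left(1 + 12\right) - 140 = 13 - 140 = -127$)
$s \left(d - 413\right) = - 127 \left(50 - 413\right) = \left(-127\right) \left(-363\right) = 46101$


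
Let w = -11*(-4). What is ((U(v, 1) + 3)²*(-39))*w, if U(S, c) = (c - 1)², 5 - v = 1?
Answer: -15444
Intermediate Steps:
v = 4 (v = 5 - 1*1 = 5 - 1 = 4)
U(S, c) = (-1 + c)²
w = 44
((U(v, 1) + 3)²*(-39))*w = (((-1 + 1)² + 3)²*(-39))*44 = ((0² + 3)²*(-39))*44 = ((0 + 3)²*(-39))*44 = (3²*(-39))*44 = (9*(-39))*44 = -351*44 = -15444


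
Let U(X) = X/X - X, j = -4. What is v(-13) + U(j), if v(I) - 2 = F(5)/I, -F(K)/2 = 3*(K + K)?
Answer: 151/13 ≈ 11.615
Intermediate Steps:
F(K) = -12*K (F(K) = -6*(K + K) = -6*2*K = -12*K)
v(I) = 2 - 60/I (v(I) = 2 + (-12*5)/I = 2 - 60/I)
U(X) = 1 - X
v(-13) + U(j) = (2 - 60/(-13)) + (1 - 1*(-4)) = (2 - 60*(-1/13)) + (1 + 4) = (2 + 60/13) + 5 = 86/13 + 5 = 151/13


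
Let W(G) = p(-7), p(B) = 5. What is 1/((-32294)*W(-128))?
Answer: -1/161470 ≈ -6.1931e-6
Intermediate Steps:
W(G) = 5
1/((-32294)*W(-128)) = 1/(-32294*5) = -1/32294*⅕ = -1/161470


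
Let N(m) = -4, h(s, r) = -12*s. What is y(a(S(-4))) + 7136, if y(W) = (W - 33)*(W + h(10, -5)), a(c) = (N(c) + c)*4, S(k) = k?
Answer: 17016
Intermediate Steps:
a(c) = -16 + 4*c (a(c) = (-4 + c)*4 = -16 + 4*c)
y(W) = (-120 + W)*(-33 + W) (y(W) = (W - 33)*(W - 12*10) = (-33 + W)*(W - 120) = (-33 + W)*(-120 + W) = (-120 + W)*(-33 + W))
y(a(S(-4))) + 7136 = (3960 + (-16 + 4*(-4))**2 - 153*(-16 + 4*(-4))) + 7136 = (3960 + (-16 - 16)**2 - 153*(-16 - 16)) + 7136 = (3960 + (-32)**2 - 153*(-32)) + 7136 = (3960 + 1024 + 4896) + 7136 = 9880 + 7136 = 17016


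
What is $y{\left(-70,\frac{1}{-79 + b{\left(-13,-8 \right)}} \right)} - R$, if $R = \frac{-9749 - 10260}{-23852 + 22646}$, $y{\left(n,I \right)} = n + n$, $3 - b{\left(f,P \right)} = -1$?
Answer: $- \frac{188849}{1206} \approx -156.59$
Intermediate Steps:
$b{\left(f,P \right)} = 4$ ($b{\left(f,P \right)} = 3 - -1 = 3 + 1 = 4$)
$y{\left(n,I \right)} = 2 n$
$R = \frac{20009}{1206}$ ($R = - \frac{20009}{-1206} = \left(-20009\right) \left(- \frac{1}{1206}\right) = \frac{20009}{1206} \approx 16.591$)
$y{\left(-70,\frac{1}{-79 + b{\left(-13,-8 \right)}} \right)} - R = 2 \left(-70\right) - \frac{20009}{1206} = -140 - \frac{20009}{1206} = - \frac{188849}{1206}$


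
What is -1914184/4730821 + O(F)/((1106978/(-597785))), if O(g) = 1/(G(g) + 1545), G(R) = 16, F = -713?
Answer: -3310523911892557/8174823954312218 ≈ -0.40497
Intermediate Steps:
O(g) = 1/1561 (O(g) = 1/(16 + 1545) = 1/1561)
-1914184/4730821 + O(F)/((1106978/(-597785))) = -1914184/4730821 + 1/(1561*((1106978/(-597785)))) = -1914184*1/4730821 + 1/(1561*((1106978*(-1/597785)))) = -1914184/4730821 + 1/(1561*(-1106978/597785)) = -1914184/4730821 + (1/1561)*(-597785/1106978) = -1914184/4730821 - 597785/1727992658 = -3310523911892557/8174823954312218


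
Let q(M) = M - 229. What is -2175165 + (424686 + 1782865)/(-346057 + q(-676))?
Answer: -754701806281/346962 ≈ -2.1752e+6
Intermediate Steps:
q(M) = -229 + M
-2175165 + (424686 + 1782865)/(-346057 + q(-676)) = -2175165 + (424686 + 1782865)/(-346057 + (-229 - 676)) = -2175165 + 2207551/(-346057 - 905) = -2175165 + 2207551/(-346962) = -2175165 + 2207551*(-1/346962) = -2175165 - 2207551/346962 = -754701806281/346962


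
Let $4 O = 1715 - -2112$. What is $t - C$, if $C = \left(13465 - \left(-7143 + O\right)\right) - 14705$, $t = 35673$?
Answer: $\frac{122907}{4} \approx 30727.0$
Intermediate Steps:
$O = \frac{3827}{4}$ ($O = \frac{1715 - -2112}{4} = \frac{1715 + 2112}{4} = \frac{1}{4} \cdot 3827 = \frac{3827}{4} \approx 956.75$)
$C = \frac{19785}{4}$ ($C = \left(13465 + \left(7143 - \frac{3827}{4}\right)\right) - 14705 = \left(13465 + \frac{24745}{4}\right) - 14705 = \frac{78605}{4} - 14705 = \frac{19785}{4} \approx 4946.3$)
$t - C = 35673 - \frac{19785}{4} = \frac{122907}{4}$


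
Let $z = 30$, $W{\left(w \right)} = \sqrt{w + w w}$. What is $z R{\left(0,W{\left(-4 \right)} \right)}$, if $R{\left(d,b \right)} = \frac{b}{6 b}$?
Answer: $5$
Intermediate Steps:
$W{\left(w \right)} = \sqrt{w + w^{2}}$
$R{\left(d,b \right)} = \frac{1}{6}$ ($R{\left(d,b \right)} = b \frac{1}{6 b} = \frac{1}{6}$)
$z R{\left(0,W{\left(-4 \right)} \right)} = 30 \cdot \frac{1}{6} = 5$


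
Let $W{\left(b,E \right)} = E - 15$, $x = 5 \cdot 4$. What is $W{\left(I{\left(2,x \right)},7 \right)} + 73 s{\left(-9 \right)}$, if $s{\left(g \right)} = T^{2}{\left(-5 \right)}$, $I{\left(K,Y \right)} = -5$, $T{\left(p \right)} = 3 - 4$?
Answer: $65$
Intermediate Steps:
$T{\left(p \right)} = -1$
$x = 20$
$W{\left(b,E \right)} = -15 + E$ ($W{\left(b,E \right)} = E - 15 = -15 + E$)
$s{\left(g \right)} = 1$ ($s{\left(g \right)} = \left(-1\right)^{2} = 1$)
$W{\left(I{\left(2,x \right)},7 \right)} + 73 s{\left(-9 \right)} = \left(-15 + 7\right) + 73 \cdot 1 = -8 + 73 = 65$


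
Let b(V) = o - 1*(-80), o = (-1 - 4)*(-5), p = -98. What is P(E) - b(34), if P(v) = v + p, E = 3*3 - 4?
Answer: -198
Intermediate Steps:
o = 25 (o = -5*(-5) = 25)
E = 5 (E = 9 - 4 = 5)
P(v) = -98 + v (P(v) = v - 98 = -98 + v)
b(V) = 105 (b(V) = 25 - 1*(-80) = 25 + 80 = 105)
P(E) - b(34) = (-98 + 5) - 1*105 = -93 - 105 = -198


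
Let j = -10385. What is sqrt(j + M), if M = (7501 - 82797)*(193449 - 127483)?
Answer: 3*I*sqrt(551887369) ≈ 70477.0*I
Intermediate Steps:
M = -4966975936 (M = -75296*65966 = -4966975936)
sqrt(j + M) = sqrt(-10385 - 4966975936) = sqrt(-4966986321) = 3*I*sqrt(551887369)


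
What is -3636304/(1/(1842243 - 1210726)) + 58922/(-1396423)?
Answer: -3206728731299096986/1396423 ≈ -2.2964e+12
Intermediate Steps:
-3636304/(1/(1842243 - 1210726)) + 58922/(-1396423) = -3636304/(1/631517) + 58922*(-1/1396423) = -3636304/1/631517 - 58922/1396423 = -3636304*631517 - 58922/1396423 = -2296387793168 - 58922/1396423 = -3206728731299096986/1396423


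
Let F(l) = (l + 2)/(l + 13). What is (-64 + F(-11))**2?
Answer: 18769/4 ≈ 4692.3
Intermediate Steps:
F(l) = (2 + l)/(13 + l)
(-64 + F(-11))**2 = (-64 + (2 - 11)/(13 - 11))**2 = (-64 - 9/2)**2 = (-137/2)**2 = 18769/4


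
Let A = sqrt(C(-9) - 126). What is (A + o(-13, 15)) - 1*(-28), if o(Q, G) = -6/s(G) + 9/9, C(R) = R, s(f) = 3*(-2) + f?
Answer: 85/3 + 3*I*sqrt(15) ≈ 28.333 + 11.619*I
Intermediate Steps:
s(f) = -6 + f
o(Q, G) = 1 - 6/(-6 + G) (o(Q, G) = -6/(-6 + G) + 9/9 = -6/(-6 + G) + 9*(1/9) = -6/(-6 + G) + 1 = 1 - 6/(-6 + G))
A = 3*I*sqrt(15) (A = sqrt(-9 - 126) = sqrt(-135) = 3*I*sqrt(15) ≈ 11.619*I)
(A + o(-13, 15)) - 1*(-28) = (3*I*sqrt(15) + (-12 + 15)/(-6 + 15)) - 1*(-28) = (3*I*sqrt(15) + 3/9) + 28 = (3*I*sqrt(15) + (1/9)*3) + 28 = (3*I*sqrt(15) + 1/3) + 28 = (1/3 + 3*I*sqrt(15)) + 28 = 85/3 + 3*I*sqrt(15)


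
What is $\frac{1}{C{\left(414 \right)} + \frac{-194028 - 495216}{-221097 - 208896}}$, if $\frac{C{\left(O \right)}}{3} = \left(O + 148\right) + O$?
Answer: $\frac{143331}{419902916} \approx 0.00034134$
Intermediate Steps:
$C{\left(O \right)} = 444 + 6 O$ ($C{\left(O \right)} = 3 \left(\left(O + 148\right) + O\right) = 3 \left(\left(148 + O\right) + O\right) = 3 \left(148 + 2 O\right) = 444 + 6 O$)
$\frac{1}{C{\left(414 \right)} + \frac{-194028 - 495216}{-221097 - 208896}} = \frac{1}{\left(444 + 6 \cdot 414\right) + \frac{-194028 - 495216}{-221097 - 208896}} = \frac{1}{\left(444 + 2484\right) - \frac{689244}{-429993}} = \frac{1}{2928 - - \frac{229748}{143331}} = \frac{1}{2928 + \frac{229748}{143331}} = \frac{1}{\frac{419902916}{143331}} = \frac{143331}{419902916}$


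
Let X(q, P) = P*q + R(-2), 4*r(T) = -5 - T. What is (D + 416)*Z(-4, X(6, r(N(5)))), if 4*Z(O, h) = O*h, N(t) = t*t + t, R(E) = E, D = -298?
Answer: 6431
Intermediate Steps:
N(t) = t + t² (N(t) = t² + t = t + t²)
r(T) = -5/4 - T/4 (r(T) = (-5 - T)/4 = -5/4 - T/4)
X(q, P) = -2 + P*q (X(q, P) = P*q - 2 = -2 + P*q)
Z(O, h) = O*h/4 (Z(O, h) = (O*h)/4 = O*h/4)
(D + 416)*Z(-4, X(6, r(N(5)))) = (-298 + 416)*((¼)*(-4)*(-2 + (-5/4 - 5*(1 + 5)/4)*6)) = 118*((¼)*(-4)*(-2 + (-5/4 - 5*6/4)*6)) = 118*((¼)*(-4)*(-2 + (-5/4 - ¼*30)*6)) = 118*((¼)*(-4)*(-2 + (-5/4 - 15/2)*6)) = 118*((¼)*(-4)*(-2 - 35/4*6)) = 118*((¼)*(-4)*(-2 - 105/2)) = 118*((¼)*(-4)*(-109/2)) = 118*(109/2) = 6431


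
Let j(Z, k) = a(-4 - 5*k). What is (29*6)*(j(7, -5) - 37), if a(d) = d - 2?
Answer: -3132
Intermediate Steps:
a(d) = -2 + d
j(Z, k) = -6 - 5*k (j(Z, k) = -2 + (-4 - 5*k) = -6 - 5*k)
(29*6)*(j(7, -5) - 37) = (29*6)*((-6 - 5*(-5)) - 37) = 174*((-6 + 25) - 37) = 174*(19 - 37) = 174*(-18) = -3132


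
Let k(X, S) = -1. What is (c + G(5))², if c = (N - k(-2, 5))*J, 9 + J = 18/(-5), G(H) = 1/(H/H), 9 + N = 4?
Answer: 66049/25 ≈ 2642.0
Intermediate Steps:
N = -5 (N = -9 + 4 = -5)
G(H) = 1 (G(H) = 1/1 = 1)
J = -63/5 (J = -9 + 18/(-5) = -9 + 18*(-⅕) = -9 - 18/5 = -63/5 ≈ -12.600)
c = 252/5 (c = (-5 - 1*(-1))*(-63/5) = (-5 + 1)*(-63/5) = -4*(-63/5) = 252/5 ≈ 50.400)
(c + G(5))² = (252/5 + 1)² = (257/5)² = 66049/25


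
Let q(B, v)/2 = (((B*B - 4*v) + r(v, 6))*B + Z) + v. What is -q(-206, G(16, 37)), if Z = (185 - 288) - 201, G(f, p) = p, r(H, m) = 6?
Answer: 17425662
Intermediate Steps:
Z = -304 (Z = -103 - 201 = -304)
q(B, v) = -608 + 2*v + 2*B*(6 + B² - 4*v) (q(B, v) = 2*((((B*B - 4*v) + 6)*B - 304) + v) = 2*((((B² - 4*v) + 6)*B - 304) + v) = 2*(((6 + B² - 4*v)*B - 304) + v) = 2*((B*(6 + B² - 4*v) - 304) + v) = 2*((-304 + B*(6 + B² - 4*v)) + v) = 2*(-304 + v + B*(6 + B² - 4*v)) = -608 + 2*v + 2*B*(6 + B² - 4*v))
-q(-206, G(16, 37)) = -(-608 + 2*37 + 2*(-206)³ + 12*(-206) - 8*(-206)*37) = -(-608 + 74 + 2*(-8741816) - 2472 + 60976) = -(-608 + 74 - 17483632 - 2472 + 60976) = -1*(-17425662) = 17425662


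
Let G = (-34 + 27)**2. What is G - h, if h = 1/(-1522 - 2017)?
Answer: 173412/3539 ≈ 49.000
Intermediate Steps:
G = 49 (G = (-7)**2 = 49)
h = -1/3539 (h = 1/(-3539) = -1/3539 ≈ -0.00028257)
G - h = 49 - 1*(-1/3539) = 49 + 1/3539 = 173412/3539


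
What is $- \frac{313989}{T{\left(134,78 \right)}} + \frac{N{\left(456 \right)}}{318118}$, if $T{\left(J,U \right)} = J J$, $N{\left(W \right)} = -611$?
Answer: $- \frac{49948261909}{2856063404} \approx -17.488$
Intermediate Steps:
$T{\left(J,U \right)} = J^{2}$
$- \frac{313989}{T{\left(134,78 \right)}} + \frac{N{\left(456 \right)}}{318118} = - \frac{313989}{134^{2}} - \frac{611}{318118} = - \frac{313989}{17956} - \frac{611}{318118} = - \frac{49948261909}{2856063404}$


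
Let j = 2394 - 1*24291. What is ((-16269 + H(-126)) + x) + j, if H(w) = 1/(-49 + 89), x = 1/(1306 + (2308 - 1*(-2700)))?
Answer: -4819599303/126280 ≈ -38166.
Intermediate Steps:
x = 1/6314 (x = 1/(1306 + (2308 + 2700)) = 1/(1306 + 5008) = 1/6314 ≈ 0.00015838)
j = -21897 (j = 2394 - 24291 = -21897)
H(w) = 1/40
((-16269 + H(-126)) + x) + j = ((-16269 + 1/40) + 1/6314) - 21897 = (-650759/40 + 1/6314) - 21897 = -2054446143/126280 - 21897 = -4819599303/126280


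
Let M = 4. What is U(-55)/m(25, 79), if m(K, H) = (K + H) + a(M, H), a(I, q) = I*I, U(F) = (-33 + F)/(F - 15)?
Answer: 11/1050 ≈ 0.010476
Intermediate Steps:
U(F) = (-33 + F)/(-15 + F)
a(I, q) = I²
m(K, H) = 16 + H + K (m(K, H) = (K + H) + 4² = (H + K) + 16 = 16 + H + K)
U(-55)/m(25, 79) = ((-33 - 55)/(-15 - 55))/(16 + 79 + 25) = (-88/(-70))/120 = -1/70*(-88)*(1/120) = (44/35)*(1/120) = 11/1050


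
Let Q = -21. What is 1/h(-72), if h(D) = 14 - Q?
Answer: 1/35 ≈ 0.028571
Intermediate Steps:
h(D) = 35 (h(D) = 14 - 1*(-21) = 14 + 21 = 35)
1/h(-72) = 1/35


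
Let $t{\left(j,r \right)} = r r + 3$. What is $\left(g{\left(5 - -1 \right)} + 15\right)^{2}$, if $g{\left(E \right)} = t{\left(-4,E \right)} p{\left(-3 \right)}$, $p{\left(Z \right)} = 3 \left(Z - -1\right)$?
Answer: $47961$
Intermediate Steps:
$t{\left(j,r \right)} = 3 + r^{2}$ ($t{\left(j,r \right)} = r^{2} + 3 = 3 + r^{2}$)
$p{\left(Z \right)} = 3 + 3 Z$ ($p{\left(Z \right)} = 3 \left(Z + 1\right) = 3 \left(1 + Z\right) = 3 + 3 Z$)
$g{\left(E \right)} = -18 - 6 E^{2}$ ($g{\left(E \right)} = \left(3 + E^{2}\right) \left(3 + 3 \left(-3\right)\right) = \left(3 + E^{2}\right) \left(3 - 9\right) = \left(3 + E^{2}\right) \left(-6\right) = -18 - 6 E^{2}$)
$\left(g{\left(5 - -1 \right)} + 15\right)^{2} = \left(\left(-18 - 6 \left(5 - -1\right)^{2}\right) + 15\right)^{2} = \left(\left(-18 - 6 \left(5 + 1\right)^{2}\right) + 15\right)^{2} = \left(\left(-18 - 6 \cdot 6^{2}\right) + 15\right)^{2} = \left(\left(-18 - 216\right) + 15\right)^{2} = \left(-234 + 15\right)^{2} = \left(-219\right)^{2} = 47961$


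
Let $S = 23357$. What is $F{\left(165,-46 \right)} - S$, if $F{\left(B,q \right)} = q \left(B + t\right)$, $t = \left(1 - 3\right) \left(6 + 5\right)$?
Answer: $-29935$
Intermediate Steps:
$t = -22$ ($t = \left(-2\right) 11 = -22$)
$F{\left(B,q \right)} = q \left(-22 + B\right)$ ($F{\left(B,q \right)} = q \left(B - 22\right) = q \left(-22 + B\right)$)
$F{\left(165,-46 \right)} - S = - 46 \left(-22 + 165\right) - 23357 = \left(-46\right) 143 - 23357 = -6578 - 23357 = -29935$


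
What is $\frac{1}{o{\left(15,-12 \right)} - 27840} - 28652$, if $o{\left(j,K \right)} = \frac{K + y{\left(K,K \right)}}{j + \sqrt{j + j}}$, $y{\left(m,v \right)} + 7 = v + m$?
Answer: $- \frac{4331429071258193}{151173707449} - \frac{43 \sqrt{30}}{151173707449} \approx -28652.0$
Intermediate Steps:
$y{\left(m,v \right)} = -7 + m + v$ ($y{\left(m,v \right)} = -7 + \left(v + m\right) = -7 + \left(m + v\right) = -7 + m + v$)
$o{\left(j,K \right)} = \frac{-7 + 3 K}{j + \sqrt{2} \sqrt{j}}$ ($o{\left(j,K \right)} = \frac{K + \left(-7 + K + K\right)}{j + \sqrt{j + j}} = \frac{K + \left(-7 + 2 K\right)}{j + \sqrt{2 j}} = \frac{-7 + 3 K}{j + \sqrt{2} \sqrt{j}}$)
$\frac{1}{o{\left(15,-12 \right)} - 27840} - 28652 = \frac{1}{\frac{-7 + 3 \left(-12\right)}{15 + \sqrt{2} \sqrt{15}} - 27840} - 28652 = \frac{1}{\frac{-7 - 36}{15 + \sqrt{30}} - 27840} - 28652 = \frac{1}{\frac{1}{15 + \sqrt{30}} \left(-43\right) - 27840} - 28652 = \frac{1}{- \frac{43}{15 + \sqrt{30}} - 27840} - 28652 = \frac{1}{-27840 - \frac{43}{15 + \sqrt{30}}} - 28652 = -28652 + \frac{1}{-27840 - \frac{43}{15 + \sqrt{30}}}$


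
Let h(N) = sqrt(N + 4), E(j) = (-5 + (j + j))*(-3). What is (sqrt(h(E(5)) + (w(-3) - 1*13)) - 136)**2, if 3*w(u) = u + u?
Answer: (136 - sqrt(-15 + I*sqrt(11)))**2 ≈ 18365.0 - 1056.5*I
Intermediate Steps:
w(u) = 2*u/3 (w(u) = (u + u)/3 = (2*u)/3 = 2*u/3)
E(j) = 15 - 6*j (E(j) = (-5 + 2*j)*(-3) = 15 - 6*j)
h(N) = sqrt(4 + N)
(sqrt(h(E(5)) + (w(-3) - 1*13)) - 136)**2 = (sqrt(sqrt(4 + (15 - 6*5)) + ((2/3)*(-3) - 1*13)) - 136)**2 = (sqrt(sqrt(4 + (15 - 30)) + (-2 - 13)) - 136)**2 = (sqrt(sqrt(4 - 15) - 15) - 136)**2 = (sqrt(sqrt(-11) - 15) - 136)**2 = (sqrt(I*sqrt(11) - 15) - 136)**2 = (sqrt(-15 + I*sqrt(11)) - 136)**2 = (-136 + sqrt(-15 + I*sqrt(11)))**2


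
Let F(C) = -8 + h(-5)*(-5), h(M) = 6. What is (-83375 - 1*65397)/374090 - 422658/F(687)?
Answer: 39526619471/3553855 ≈ 11122.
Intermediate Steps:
F(C) = -38 (F(C) = -8 + 6*(-5) = -8 - 30 = -38)
(-83375 - 1*65397)/374090 - 422658/F(687) = (-83375 - 1*65397)/374090 - 422658/(-38) = (-83375 - 65397)*(1/374090) - 422658*(-1/38) = -148772*1/374090 + 211329/19 = -74386/187045 + 211329/19 = 39526619471/3553855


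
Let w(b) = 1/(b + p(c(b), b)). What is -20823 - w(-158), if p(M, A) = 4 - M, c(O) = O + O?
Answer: -3373327/162 ≈ -20823.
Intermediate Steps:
c(O) = 2*O
w(b) = 1/(4 - b) (w(b) = 1/(b + (4 - 2*b)) = 1/(4 - b))
-20823 - w(-158) = -20823 - (-1)/(-4 - 158) = -20823 - (-1)/(-162) = -20823 - (-1)*(-1)/162 = -20823 - 1*1/162 = -20823 - 1/162 = -3373327/162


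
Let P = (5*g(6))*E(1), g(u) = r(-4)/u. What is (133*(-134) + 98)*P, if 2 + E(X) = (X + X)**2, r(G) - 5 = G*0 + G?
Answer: -29540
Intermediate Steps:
r(G) = 5 + G (r(G) = 5 + (G*0 + G) = 5 + (0 + G) = 5 + G)
g(u) = 1/u (g(u) = (5 - 4)/u = 1/u)
E(X) = -2 + 4*X**2 (E(X) = -2 + (X + X)**2 = -2 + (2*X)**2 = -2 + 4*X**2)
P = 5/3 (P = (5/6)*(-2 + 4*1**2) = (5*(1/6))*(-2 + 4*1) = 5*(-2 + 4)/6 = (5/6)*2 = 5/3 ≈ 1.6667)
(133*(-134) + 98)*P = (133*(-134) + 98)*(5/3) = (-17822 + 98)*(5/3) = -17724*5/3 = -29540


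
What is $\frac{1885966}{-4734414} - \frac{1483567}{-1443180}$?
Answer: $\frac{717005327143}{1138768599420} \approx 0.62963$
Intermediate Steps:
$\frac{1885966}{-4734414} - \frac{1483567}{-1443180} = 1885966 \left(- \frac{1}{4734414}\right) - - \frac{1483567}{1443180} = - \frac{942983}{2367207} + \frac{1483567}{1443180} = \frac{717005327143}{1138768599420}$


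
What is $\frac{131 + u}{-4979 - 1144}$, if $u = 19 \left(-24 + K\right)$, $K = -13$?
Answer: $\frac{44}{471} \approx 0.093418$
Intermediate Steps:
$u = -703$ ($u = 19 \left(-24 - 13\right) = 19 \left(-37\right) = -703$)
$\frac{131 + u}{-4979 - 1144} = \frac{131 - 703}{-4979 - 1144} = - \frac{572}{-6123} = \left(-572\right) \left(- \frac{1}{6123}\right) = \frac{44}{471}$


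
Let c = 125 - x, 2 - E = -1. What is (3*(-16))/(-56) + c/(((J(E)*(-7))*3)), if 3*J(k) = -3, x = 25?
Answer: 118/21 ≈ 5.6190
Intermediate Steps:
E = 3 (E = 2 - 1*(-1) = 2 + 1 = 3)
J(k) = -1 (J(k) = (⅓)*(-3) = -1)
c = 100 (c = 125 - 1*25 = 125 - 25 = 100)
(3*(-16))/(-56) + c/(((J(E)*(-7))*3)) = (3*(-16))/(-56) + 100/((-1*(-7)*3)) = -48*(-1/56) + 100/((7*3)) = 6/7 + 100/21 = 118/21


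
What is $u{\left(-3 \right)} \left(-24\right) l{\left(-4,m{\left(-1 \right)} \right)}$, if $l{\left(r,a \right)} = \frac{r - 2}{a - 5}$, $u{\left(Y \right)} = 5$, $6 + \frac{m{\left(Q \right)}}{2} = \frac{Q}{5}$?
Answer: $- \frac{1200}{29} \approx -41.379$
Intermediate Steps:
$m{\left(Q \right)} = -12 + \frac{2 Q}{5}$ ($m{\left(Q \right)} = -12 + 2 \frac{Q}{5} = -12 + \frac{2 Q}{5}$)
$l{\left(r,a \right)} = \frac{-2 + r}{-5 + a}$
$u{\left(-3 \right)} \left(-24\right) l{\left(-4,m{\left(-1 \right)} \right)} = 5 \left(-24\right) \frac{-2 - 4}{-5 + \left(-12 + \frac{2}{5} \left(-1\right)\right)} = - 120 \frac{1}{-5 - \frac{62}{5}} \left(-6\right) = - 120 \frac{1}{- \frac{87}{5}} \left(-6\right) = - 120 \left(\left(- \frac{5}{87}\right) \left(-6\right)\right) = \left(-120\right) \frac{10}{29} = - \frac{1200}{29}$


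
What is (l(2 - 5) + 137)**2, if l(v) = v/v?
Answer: 19044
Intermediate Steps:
l(v) = 1
(l(2 - 5) + 137)**2 = (1 + 137)**2 = 138**2 = 19044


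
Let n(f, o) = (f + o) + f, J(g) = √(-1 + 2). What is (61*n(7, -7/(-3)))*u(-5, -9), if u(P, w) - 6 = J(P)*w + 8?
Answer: 14945/3 ≈ 4981.7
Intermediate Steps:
J(g) = 1 (J(g) = √1 = 1)
n(f, o) = o + 2*f
u(P, w) = 14 + w (u(P, w) = 6 + (1*w + 8) = 6 + (w + 8) = 6 + (8 + w) = 14 + w)
(61*n(7, -7/(-3)))*u(-5, -9) = (61*(-7/(-3) + 2*7))*(14 - 9) = (61*(-7*(-⅓) + 14))*5 = (61*(7/3 + 14))*5 = (61*(49/3))*5 = (2989/3)*5 = 14945/3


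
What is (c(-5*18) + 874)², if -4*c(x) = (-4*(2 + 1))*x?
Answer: 364816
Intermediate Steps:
c(x) = 3*x (c(x) = -(-4*(2 + 1))*x/4 = -(-4*3)*x/4 = -(-3)*x = 3*x)
(c(-5*18) + 874)² = (3*(-5*18) + 874)² = (3*(-90) + 874)² = (-270 + 874)² = 604² = 364816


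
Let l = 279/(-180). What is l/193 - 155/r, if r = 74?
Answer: -300297/142820 ≈ -2.1026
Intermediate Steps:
l = -31/20 (l = 279*(-1/180) = -31/20 ≈ -1.5500)
l/193 - 155/r = -31/20/193 - 155/74 = -31/20*1/193 - 155*1/74 = -31/3860 - 155/74 = -300297/142820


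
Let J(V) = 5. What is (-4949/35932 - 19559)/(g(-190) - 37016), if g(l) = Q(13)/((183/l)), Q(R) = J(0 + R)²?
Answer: 128612205471/243571457896 ≈ 0.52803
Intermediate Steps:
Q(R) = 25 (Q(R) = 5² = 25)
g(l) = 25*l/183 (g(l) = 25/((183/l)) = 25*(l/183) = 25*l/183)
(-4949/35932 - 19559)/(g(-190) - 37016) = (-4949/35932 - 19559)/((25/183)*(-190) - 37016) = (-4949*1/35932 - 19559)/(-4750/183 - 37016) = (-4949/35932 - 19559)/(-6778678/183) = -702798937/35932*(-183/6778678) = 128612205471/243571457896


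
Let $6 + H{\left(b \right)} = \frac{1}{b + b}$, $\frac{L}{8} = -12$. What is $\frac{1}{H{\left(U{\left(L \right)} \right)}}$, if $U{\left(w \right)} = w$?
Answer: $- \frac{192}{1153} \approx -0.16652$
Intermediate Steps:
$L = -96$ ($L = 8 \left(-12\right) = -96$)
$H{\left(b \right)} = -6 + \frac{1}{2 b}$ ($H{\left(b \right)} = -6 + \frac{1}{b + b} = -6 + \frac{1}{2 b}$)
$\frac{1}{H{\left(U{\left(L \right)} \right)}} = \frac{1}{-6 + \frac{1}{2 \left(-96\right)}} = \frac{1}{-6 + \frac{1}{2} \left(- \frac{1}{96}\right)} = \frac{1}{-6 - \frac{1}{192}} = \frac{1}{- \frac{1153}{192}} = - \frac{192}{1153}$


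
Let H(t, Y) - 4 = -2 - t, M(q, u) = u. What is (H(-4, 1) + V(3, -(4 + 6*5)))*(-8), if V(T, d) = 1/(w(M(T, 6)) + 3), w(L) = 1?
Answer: -50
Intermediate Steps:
H(t, Y) = 2 - t (H(t, Y) = 4 + (-2 - t) = 2 - t)
V(T, d) = 1/4 (V(T, d) = 1/(1 + 3) = 1/4)
(H(-4, 1) + V(3, -(4 + 6*5)))*(-8) = ((2 - 1*(-4)) + 1/4)*(-8) = ((2 + 4) + 1/4)*(-8) = (6 + 1/4)*(-8) = (25/4)*(-8) = -50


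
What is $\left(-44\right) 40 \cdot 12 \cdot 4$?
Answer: $-84480$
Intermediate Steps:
$\left(-44\right) 40 \cdot 12 \cdot 4 = \left(-1760\right) 48 = -84480$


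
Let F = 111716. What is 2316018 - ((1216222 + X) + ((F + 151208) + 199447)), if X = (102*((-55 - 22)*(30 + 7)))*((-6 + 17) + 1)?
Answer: 4124601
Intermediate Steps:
X = -3487176 (X = (102*(-77*37))*(11 + 1) = (102*(-2849))*12 = -290598*12 = -3487176)
2316018 - ((1216222 + X) + ((F + 151208) + 199447)) = 2316018 - ((1216222 - 3487176) + ((111716 + 151208) + 199447)) = 2316018 - (-2270954 + (262924 + 199447)) = 2316018 - (-2270954 + 462371) = 2316018 - 1*(-1808583) = 2316018 + 1808583 = 4124601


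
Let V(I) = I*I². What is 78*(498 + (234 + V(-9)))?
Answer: 234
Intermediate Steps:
V(I) = I³
78*(498 + (234 + V(-9))) = 78*(498 + (234 + (-9)³)) = 78*(498 + (234 - 729)) = 78*(498 - 495) = 78*3 = 234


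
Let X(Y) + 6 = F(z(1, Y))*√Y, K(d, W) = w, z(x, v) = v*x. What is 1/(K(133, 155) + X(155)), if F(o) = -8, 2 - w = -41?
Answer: -37/8551 - 8*√155/8551 ≈ -0.015975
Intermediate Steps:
w = 43 (w = 2 - 1*(-41) = 2 + 41 = 43)
K(d, W) = 43
X(Y) = -6 - 8*√Y
1/(K(133, 155) + X(155)) = 1/(43 + (-6 - 8*√155)) = 1/(37 - 8*√155)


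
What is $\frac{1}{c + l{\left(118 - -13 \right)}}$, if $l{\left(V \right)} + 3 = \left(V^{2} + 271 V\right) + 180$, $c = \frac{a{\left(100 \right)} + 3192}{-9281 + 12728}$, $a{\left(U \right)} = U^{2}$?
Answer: $\frac{3447}{182149225} \approx 1.8924 \cdot 10^{-5}$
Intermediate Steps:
$c = \frac{13192}{3447}$ ($c = \frac{100^{2} + 3192}{-9281 + 12728} = \frac{10000 + 3192}{3447} = 13192 \cdot \frac{1}{3447} = \frac{13192}{3447} \approx 3.8271$)
$l{\left(V \right)} = 177 + V^{2} + 271 V$ ($l{\left(V \right)} = -3 + \left(\left(V^{2} + 271 V\right) + 180\right) = -3 + \left(180 + V^{2} + 271 V\right) = 177 + V^{2} + 271 V$)
$\frac{1}{c + l{\left(118 - -13 \right)}} = \frac{1}{\frac{13192}{3447} + \left(177 + \left(118 - -13\right)^{2} + 271 \left(118 - -13\right)\right)} = \frac{1}{\frac{13192}{3447} + \left(177 + \left(118 + 13\right)^{2} + 271 \left(118 + 13\right)\right)} = \frac{1}{\frac{13192}{3447} + \left(177 + 131^{2} + 271 \cdot 131\right)} = \frac{1}{\frac{13192}{3447} + \left(177 + 17161 + 35501\right)} = \frac{1}{\frac{13192}{3447} + 52839} = \frac{1}{\frac{182149225}{3447}} = \frac{3447}{182149225}$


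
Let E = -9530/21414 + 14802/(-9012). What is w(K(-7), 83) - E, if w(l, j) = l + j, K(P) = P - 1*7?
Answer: 1143223265/16081914 ≈ 71.088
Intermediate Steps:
K(P) = -7 + P (K(P) = P - 7 = -7 + P)
w(l, j) = j + l
E = -33571199/16081914 (E = -9530*1/21414 + 14802*(-1/9012) = -4765/10707 - 2467/1502 = -33571199/16081914 ≈ -2.0875)
w(K(-7), 83) - E = (83 + (-7 - 7)) - 1*(-33571199/16081914) = (83 - 14) + 33571199/16081914 = 69 + 33571199/16081914 = 1143223265/16081914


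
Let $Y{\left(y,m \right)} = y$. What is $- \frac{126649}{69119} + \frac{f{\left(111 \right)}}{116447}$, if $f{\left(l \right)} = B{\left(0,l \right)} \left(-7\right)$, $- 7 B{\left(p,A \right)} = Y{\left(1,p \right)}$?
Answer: $- \frac{14747826984}{8048700193} \approx -1.8323$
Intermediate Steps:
$B{\left(p,A \right)} = - \frac{1}{7}$ ($B{\left(p,A \right)} = \left(- \frac{1}{7}\right) 1 = - \frac{1}{7}$)
$f{\left(l \right)} = 1$ ($f{\left(l \right)} = \left(- \frac{1}{7}\right) \left(-7\right) = 1$)
$- \frac{126649}{69119} + \frac{f{\left(111 \right)}}{116447} = - \frac{126649}{69119} + 1 \cdot \frac{1}{116447} = \left(-126649\right) \frac{1}{69119} + 1 \cdot \frac{1}{116447} = - \frac{126649}{69119} + \frac{1}{116447} = - \frac{14747826984}{8048700193}$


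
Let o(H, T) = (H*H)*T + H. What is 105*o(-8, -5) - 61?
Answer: -34501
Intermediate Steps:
o(H, T) = H + T*H**2 (o(H, T) = H**2*T + H = T*H**2 + H = H + T*H**2)
105*o(-8, -5) - 61 = 105*(-8*(1 - 8*(-5))) - 61 = 105*(-8*(1 + 40)) - 61 = 105*(-8*41) - 61 = 105*(-328) - 61 = -34440 - 61 = -34501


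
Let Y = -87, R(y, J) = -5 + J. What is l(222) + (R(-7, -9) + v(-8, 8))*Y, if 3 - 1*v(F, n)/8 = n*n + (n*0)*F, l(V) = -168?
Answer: 43506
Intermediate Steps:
v(F, n) = 24 - 8*n**2 (v(F, n) = 24 - 8*(n*n + (n*0)*F) = 24 - 8*(n**2 + 0*F) = 24 - 8*(n**2 + 0) = 24 - 8*n**2)
l(222) + (R(-7, -9) + v(-8, 8))*Y = -168 + ((-5 - 9) + (24 - 8*8**2))*(-87) = -168 + (-14 + (24 - 8*64))*(-87) = -168 + (-14 + (24 - 512))*(-87) = -168 + (-14 - 488)*(-87) = -168 - 502*(-87) = -168 + 43674 = 43506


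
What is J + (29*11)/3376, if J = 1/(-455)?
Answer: 141769/1536080 ≈ 0.092293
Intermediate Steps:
J = -1/455 ≈ -0.0021978
J + (29*11)/3376 = -1/455 + (29*11)/3376 = -1/455 + 319*(1/3376) = -1/455 + 319/3376 = 141769/1536080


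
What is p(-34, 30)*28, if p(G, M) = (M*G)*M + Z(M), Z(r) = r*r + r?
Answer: -830760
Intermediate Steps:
Z(r) = r + r² (Z(r) = r² + r = r + r²)
p(G, M) = G*M² + M*(1 + M) (p(G, M) = (M*G)*M + M*(1 + M) = (G*M)*M + M*(1 + M) = G*M² + M*(1 + M))
p(-34, 30)*28 = (30*(1 + 30 - 34*30))*28 = (30*(1 + 30 - 1020))*28 = (30*(-989))*28 = -29670*28 = -830760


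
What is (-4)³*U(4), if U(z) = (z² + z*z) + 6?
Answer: -2432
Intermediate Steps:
U(z) = 6 + 2*z² (U(z) = (z² + z²) + 6 = 2*z² + 6 = 6 + 2*z²)
(-4)³*U(4) = (-4)³*(6 + 2*4²) = -64*(6 + 2*16) = -64*(6 + 32) = -64*38 = -2432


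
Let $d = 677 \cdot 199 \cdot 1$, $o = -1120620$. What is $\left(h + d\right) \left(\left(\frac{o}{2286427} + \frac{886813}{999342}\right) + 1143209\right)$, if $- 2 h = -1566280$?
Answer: $\frac{688765056908136268591}{656398314} \approx 1.0493 \cdot 10^{12}$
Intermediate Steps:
$h = 783140$ ($h = \left(- \frac{1}{2}\right) \left(-1566280\right) = 783140$)
$d = 134723$ ($d = 677 \cdot 199 = 134723$)
$\left(h + d\right) \left(\left(\frac{o}{2286427} + \frac{886813}{999342}\right) + 1143209\right) = \left(783140 + 134723\right) \left(\left(- \frac{1120620}{2286427} + \frac{886813}{999342}\right) + 1143209\right) = 917863 \left(\left(\left(-1120620\right) \frac{1}{2286427} + 886813 \cdot \frac{1}{999342}\right) + 1143209\right) = 917863 \left(\left(- \frac{1120620}{2286427} + \frac{886813}{999342}\right) + 1143209\right) = 917863 \left(\frac{15385602629}{38727500526} + 1143209\right) = 917863 \cdot \frac{44273642534430563}{38727500526} = \frac{688765056908136268591}{656398314}$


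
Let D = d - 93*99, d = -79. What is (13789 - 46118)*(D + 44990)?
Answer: -1154274616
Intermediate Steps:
D = -9286 (D = -79 - 93*99 = -79 - 9207 = -9286)
(13789 - 46118)*(D + 44990) = (13789 - 46118)*(-9286 + 44990) = -32329*35704 = -1154274616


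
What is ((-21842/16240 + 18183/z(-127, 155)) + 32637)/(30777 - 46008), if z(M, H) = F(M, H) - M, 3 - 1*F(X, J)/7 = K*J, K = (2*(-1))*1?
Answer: -16168978079/7544218920 ≈ -2.1432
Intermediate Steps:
K = -2 (K = -2*1 = -2)
F(X, J) = 21 + 14*J (F(X, J) = 21 - (-14)*J = 21 + 14*J)
z(M, H) = 21 - M + 14*H (z(M, H) = (21 + 14*H) - M = 21 - M + 14*H)
((-21842/16240 + 18183/z(-127, 155)) + 32637)/(30777 - 46008) = ((-21842/16240 + 18183/(21 - 1*(-127) + 14*155)) + 32637)/(30777 - 46008) = ((-21842*1/16240 + 18183/(21 + 127 + 2170)) + 32637)/(-15231) = ((-10921/8120 + 18183/2318) + 32637)*(-1/15231) = ((-10921/8120 + 18183*(1/2318)) + 32637)*(-1/15231) = ((-10921/8120 + 957/122) + 32637)*(-1/15231) = (3219239/495320 + 32637)*(-1/15231) = (16168978079/495320)*(-1/15231) = -16168978079/7544218920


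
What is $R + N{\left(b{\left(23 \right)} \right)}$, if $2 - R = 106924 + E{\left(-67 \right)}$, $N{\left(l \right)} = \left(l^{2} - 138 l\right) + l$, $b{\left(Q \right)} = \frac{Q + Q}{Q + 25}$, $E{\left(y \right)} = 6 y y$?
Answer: $- \frac{77176151}{576} \approx -1.3399 \cdot 10^{5}$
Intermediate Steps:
$E{\left(y \right)} = 6 y^{2}$
$b{\left(Q \right)} = \frac{2 Q}{25 + Q}$
$N{\left(l \right)} = l^{2} - 137 l$
$R = -133856$ ($R = 2 - \left(106924 + 6 \left(-67\right)^{2}\right) = 2 - \left(106924 + 6 \cdot 4489\right) = 2 - \left(106924 + 26934\right) = 2 - 133858 = -133856$)
$R + N{\left(b{\left(23 \right)} \right)} = -133856 + 2 \cdot 23 \frac{1}{25 + 23} \left(-137 + 2 \cdot 23 \frac{1}{25 + 23}\right) = -133856 + 2 \cdot 23 \cdot \frac{1}{48} \left(-137 + 2 \cdot 23 \cdot \frac{1}{48}\right) = -133856 + \frac{23 \left(-137 + \frac{23}{24}\right)}{24} = -133856 + \frac{23}{24} \left(- \frac{3265}{24}\right) = -133856 - \frac{75095}{576} = - \frac{77176151}{576}$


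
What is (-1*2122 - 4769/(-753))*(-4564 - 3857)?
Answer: 17816029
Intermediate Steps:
(-1*2122 - 4769/(-753))*(-4564 - 3857) = (-2122 - 4769*(-1/753))*(-8421) = (-2122 + 19/3)*(-8421) = -6347/3*(-8421) = 17816029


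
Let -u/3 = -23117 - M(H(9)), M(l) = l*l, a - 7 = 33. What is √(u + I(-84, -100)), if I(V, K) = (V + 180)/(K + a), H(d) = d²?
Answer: √2225810/5 ≈ 298.38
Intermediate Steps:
a = 40 (a = 7 + 33 = 40)
I(V, K) = (180 + V)/(40 + K) (I(V, K) = (V + 180)/(K + 40) = (180 + V)/(40 + K))
M(l) = l²
u = 89034 (u = -3*(-23117 - (9²)²) = -3*(-23117 - 1*81²) = -3*(-23117 - 1*6561) = -3*(-23117 - 6561) = -3*(-29678) = 89034)
√(u + I(-84, -100)) = √(89034 + (180 - 84)/(40 - 100)) = √(89034 + 96/(-60)) = √(89034 - 1/60*96) = √(89034 - 8/5) = √(445162/5) = √2225810/5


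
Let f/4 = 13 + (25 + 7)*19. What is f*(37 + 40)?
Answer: 191268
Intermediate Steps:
f = 2484 (f = 4*(13 + (25 + 7)*19) = 4*(13 + 32*19) = 4*(13 + 608) = 4*621 = 2484)
f*(37 + 40) = 2484*(37 + 40) = 2484*77 = 191268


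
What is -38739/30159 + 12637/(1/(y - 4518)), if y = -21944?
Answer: -3361726168495/10053 ≈ -3.3440e+8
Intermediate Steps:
-38739/30159 + 12637/(1/(y - 4518)) = -38739/30159 + 12637/(1/(-21944 - 4518)) = -38739*1/30159 + 12637/(1/(-26462)) = -12913/10053 + 12637/(-1/26462) = -12913/10053 + 12637*(-26462) = -12913/10053 - 334400294 = -3361726168495/10053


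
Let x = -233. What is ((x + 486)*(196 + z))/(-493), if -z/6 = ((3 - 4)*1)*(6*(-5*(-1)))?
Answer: -95128/493 ≈ -192.96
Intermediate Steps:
z = 180 (z = -6*(3 - 4)*1*6*(-5*(-1)) = -6*(-1*1)*6*5 = -(-6)*30 = -6*(-30) = 180)
((x + 486)*(196 + z))/(-493) = ((-233 + 486)*(196 + 180))/(-493) = (253*376)*(-1/493) = 95128*(-1/493) = -95128/493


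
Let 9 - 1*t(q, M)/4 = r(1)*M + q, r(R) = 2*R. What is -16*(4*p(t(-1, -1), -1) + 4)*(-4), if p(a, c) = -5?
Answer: -1024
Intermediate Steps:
t(q, M) = 36 - 8*M - 4*q (t(q, M) = 36 - 4*((2*1)*M + q) = 36 - 4*(2*M + q) = 36 - 4*(q + 2*M) = 36 + (-8*M - 4*q) = 36 - 8*M - 4*q)
-16*(4*p(t(-1, -1), -1) + 4)*(-4) = -16*(4*(-5) + 4)*(-4) = -16*(-20 + 4)*(-4) = -16*(-16)*(-4) = 256*(-4) = -1024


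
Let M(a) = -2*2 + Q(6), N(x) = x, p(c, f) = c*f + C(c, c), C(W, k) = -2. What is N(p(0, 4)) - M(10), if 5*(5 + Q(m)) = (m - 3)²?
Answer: 26/5 ≈ 5.2000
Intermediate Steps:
p(c, f) = -2 + c*f (p(c, f) = c*f - 2 = -2 + c*f)
Q(m) = -5 + (-3 + m)²/5 (Q(m) = -5 + (m - 3)²/5 = -5 + (-3 + m)²/5)
M(a) = -36/5 (M(a) = -2*2 + (-5 + (-3 + 6)²/5) = -4 + (-5 + (⅕)*3²) = -4 + (-5 + (⅕)*9) = -4 + (-5 + 9/5) = -4 - 16/5 = -36/5)
N(p(0, 4)) - M(10) = (-2 + 0*4) - 1*(-36/5) = (-2 + 0) + 36/5 = -2 + 36/5 = 26/5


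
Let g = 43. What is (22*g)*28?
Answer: 26488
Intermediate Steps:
(22*g)*28 = (22*43)*28 = 946*28 = 26488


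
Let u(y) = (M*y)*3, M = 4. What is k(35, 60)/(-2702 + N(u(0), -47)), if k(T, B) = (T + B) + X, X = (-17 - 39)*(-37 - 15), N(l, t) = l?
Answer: -3007/2702 ≈ -1.1129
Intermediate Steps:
u(y) = 12*y (u(y) = (4*y)*3 = 12*y)
X = 2912 (X = -56*(-52) = 2912)
k(T, B) = 2912 + B + T (k(T, B) = (T + B) + 2912 = (B + T) + 2912 = 2912 + B + T)
k(35, 60)/(-2702 + N(u(0), -47)) = (2912 + 60 + 35)/(-2702 + 12*0) = 3007/(-2702 + 0) = 3007/(-2702) = 3007*(-1/2702) = -3007/2702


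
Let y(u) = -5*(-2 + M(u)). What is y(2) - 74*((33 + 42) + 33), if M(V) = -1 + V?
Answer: -7987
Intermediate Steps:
y(u) = 15 - 5*u (y(u) = -5*(-2 + (-1 + u)) = -5*(-3 + u) = 15 - 5*u)
y(2) - 74*((33 + 42) + 33) = (15 - 5*2) - 74*((33 + 42) + 33) = (15 - 10) - 74*(75 + 33) = 5 - 74*108 = 5 - 7992 = -7987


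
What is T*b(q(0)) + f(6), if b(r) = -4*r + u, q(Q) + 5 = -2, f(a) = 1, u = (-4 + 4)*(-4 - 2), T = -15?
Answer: -419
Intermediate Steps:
u = 0 (u = 0*(-6) = 0)
q(Q) = -7 (q(Q) = -5 - 2 = -7)
b(r) = -4*r (b(r) = -4*r + 0 = -4*r)
T*b(q(0)) + f(6) = -(-60)*(-7) + 1 = -15*28 + 1 = -420 + 1 = -419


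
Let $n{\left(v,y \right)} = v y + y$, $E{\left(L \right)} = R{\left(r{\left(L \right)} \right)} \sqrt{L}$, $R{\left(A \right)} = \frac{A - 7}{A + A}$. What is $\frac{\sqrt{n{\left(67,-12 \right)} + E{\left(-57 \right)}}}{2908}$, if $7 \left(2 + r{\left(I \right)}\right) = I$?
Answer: $\frac{\sqrt{-1028364 + 1065 i \sqrt{57}}}{103234} \approx 3.8402 \cdot 10^{-5} + 0.0098232 i$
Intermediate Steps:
$r{\left(I \right)} = -2 + \frac{I}{7}$
$R{\left(A \right)} = \frac{-7 + A}{2 A}$
$E{\left(L \right)} = \frac{\sqrt{L} \left(-9 + \frac{L}{7}\right)}{2 \left(-2 + \frac{L}{7}\right)}$ ($E{\left(L \right)} = \frac{-7 + \left(-2 + \frac{L}{7}\right)}{2 \left(-2 + \frac{L}{7}\right)} \sqrt{L} = \frac{-9 + \frac{L}{7}}{2 \left(-2 + \frac{L}{7}\right)} \sqrt{L} = \frac{\sqrt{L} \left(-9 + \frac{L}{7}\right)}{2 \left(-2 + \frac{L}{7}\right)}$)
$n{\left(v,y \right)} = y + v y$
$\frac{\sqrt{n{\left(67,-12 \right)} + E{\left(-57 \right)}}}{2908} = \frac{\sqrt{- 12 \left(1 + 67\right) + \frac{\sqrt{-57} \left(-63 - 57\right)}{2 \left(-14 - 57\right)}}}{2908} = \sqrt{\left(-12\right) 68 + \frac{1}{2} i \sqrt{57} \frac{1}{-71} \left(-120\right)} \frac{1}{2908} = \sqrt{-816 + \frac{1}{2} i \sqrt{57} \left(- \frac{1}{71}\right) \left(-120\right)} \frac{1}{2908} = \sqrt{-816 + \frac{60 i \sqrt{57}}{71}} \cdot \frac{1}{2908} = \frac{\sqrt{-816 + \frac{60 i \sqrt{57}}{71}}}{2908}$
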